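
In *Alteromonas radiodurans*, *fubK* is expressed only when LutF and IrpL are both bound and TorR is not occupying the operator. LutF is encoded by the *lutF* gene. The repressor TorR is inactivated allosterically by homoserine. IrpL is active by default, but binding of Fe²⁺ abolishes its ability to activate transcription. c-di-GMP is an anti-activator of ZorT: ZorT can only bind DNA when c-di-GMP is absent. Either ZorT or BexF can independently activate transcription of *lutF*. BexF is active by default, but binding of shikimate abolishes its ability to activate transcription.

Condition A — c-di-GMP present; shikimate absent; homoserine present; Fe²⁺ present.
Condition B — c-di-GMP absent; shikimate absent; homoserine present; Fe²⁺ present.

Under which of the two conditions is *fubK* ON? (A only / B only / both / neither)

neither

Condition A:
c-di-GMP is present, so ZorT is inactive.
Shikimate is absent, so BexF is active.
Activator BexF is present, so *lutF* is transcribed.
So LutF is produced and active.
Homoserine is present, so TorR is inactive.
Fe²⁺ is present, so IrpL is inactive.
Required activator IrpL is absent, so *fubK* is not transcribed.
→ *fubK* is OFF in A.
Condition B:
c-di-GMP is absent, so ZorT is active.
Shikimate is absent, so BexF is active.
Activator ZorT is present, so *lutF* is transcribed.
So LutF is produced and active.
Homoserine is present, so TorR is inactive.
Fe²⁺ is present, so IrpL is inactive.
Required activator IrpL is absent, so *fubK* is not transcribed.
→ *fubK* is OFF in B.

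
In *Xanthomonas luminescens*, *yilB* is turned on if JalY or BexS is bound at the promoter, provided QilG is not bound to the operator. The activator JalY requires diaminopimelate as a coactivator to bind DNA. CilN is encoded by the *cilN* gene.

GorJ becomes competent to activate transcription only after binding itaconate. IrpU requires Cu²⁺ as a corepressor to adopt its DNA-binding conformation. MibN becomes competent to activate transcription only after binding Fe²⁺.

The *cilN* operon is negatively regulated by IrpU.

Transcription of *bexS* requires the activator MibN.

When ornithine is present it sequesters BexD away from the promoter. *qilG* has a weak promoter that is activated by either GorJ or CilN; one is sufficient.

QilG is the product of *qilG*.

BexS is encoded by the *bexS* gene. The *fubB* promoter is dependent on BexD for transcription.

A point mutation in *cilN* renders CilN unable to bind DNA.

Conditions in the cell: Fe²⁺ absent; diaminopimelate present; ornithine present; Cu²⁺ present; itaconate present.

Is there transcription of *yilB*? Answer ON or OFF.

OFF

Diaminopimelate is present, so JalY is active.
Itaconate is present, so GorJ is active.
CilN is non-functional in this strain, so it has no effect.
Activator GorJ is present, so *qilG* is transcribed.
So QilG is produced and active.
Fe²⁺ is absent, so MibN is inactive.
Required activator MibN is absent, so *bexS* is not transcribed.
So BexS is not produced.
With repressor QilG bound, *yilB* is not transcribed.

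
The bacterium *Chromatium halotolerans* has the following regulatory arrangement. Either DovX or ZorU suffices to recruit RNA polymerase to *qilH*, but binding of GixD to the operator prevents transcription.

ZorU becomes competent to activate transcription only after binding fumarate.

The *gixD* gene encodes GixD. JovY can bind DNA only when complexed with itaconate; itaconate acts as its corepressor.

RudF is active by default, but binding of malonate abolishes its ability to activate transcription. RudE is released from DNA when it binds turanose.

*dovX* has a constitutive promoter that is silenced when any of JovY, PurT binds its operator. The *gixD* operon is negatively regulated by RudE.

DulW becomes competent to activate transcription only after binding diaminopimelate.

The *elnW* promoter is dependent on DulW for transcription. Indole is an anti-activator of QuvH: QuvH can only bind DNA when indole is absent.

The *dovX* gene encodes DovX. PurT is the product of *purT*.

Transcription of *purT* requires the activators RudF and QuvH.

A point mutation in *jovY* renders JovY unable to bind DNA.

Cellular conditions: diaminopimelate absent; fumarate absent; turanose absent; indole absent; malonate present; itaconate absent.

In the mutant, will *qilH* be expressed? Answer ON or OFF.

Turanose is absent, so RudE is active.
With repressor RudE bound, *gixD* is not transcribed.
So GixD is not produced.
JovY is non-functional in this strain, so it has no effect.
Malonate is present, so RudF is inactive.
Indole is absent, so QuvH is active.
Required activator RudF is absent, so *purT* is not transcribed.
So PurT is not produced.
With no repressor bound, *dovX* is transcribed.
So DovX is produced and active.
Fumarate is absent, so ZorU is inactive.
Activator DovX is present, so *qilH* is transcribed.

ON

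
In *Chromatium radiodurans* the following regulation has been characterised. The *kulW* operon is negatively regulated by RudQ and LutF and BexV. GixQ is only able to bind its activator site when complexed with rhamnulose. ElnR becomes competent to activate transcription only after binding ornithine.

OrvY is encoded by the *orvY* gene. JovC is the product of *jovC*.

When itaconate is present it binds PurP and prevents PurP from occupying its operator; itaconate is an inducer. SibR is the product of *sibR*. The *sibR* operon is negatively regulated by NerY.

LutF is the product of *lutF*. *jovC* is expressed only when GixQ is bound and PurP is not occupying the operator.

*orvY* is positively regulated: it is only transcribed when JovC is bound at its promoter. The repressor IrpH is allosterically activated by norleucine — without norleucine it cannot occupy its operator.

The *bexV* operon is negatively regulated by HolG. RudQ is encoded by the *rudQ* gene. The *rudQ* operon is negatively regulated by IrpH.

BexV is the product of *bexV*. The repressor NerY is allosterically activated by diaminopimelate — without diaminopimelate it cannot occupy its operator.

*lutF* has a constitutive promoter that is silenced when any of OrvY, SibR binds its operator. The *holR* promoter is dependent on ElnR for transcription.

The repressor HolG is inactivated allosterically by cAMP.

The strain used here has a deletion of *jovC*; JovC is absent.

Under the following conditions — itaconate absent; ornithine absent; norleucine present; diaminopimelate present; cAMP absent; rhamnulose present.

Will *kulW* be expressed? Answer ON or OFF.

OFF

Norleucine is present, so IrpH is active.
With repressor IrpH bound, *rudQ* is not transcribed.
So RudQ is not produced.
JovC is non-functional in this strain, so it has no effect.
Required activator JovC is absent, so *orvY* is not transcribed.
So OrvY is not produced.
Diaminopimelate is present, so NerY is active.
With repressor NerY bound, *sibR* is not transcribed.
So SibR is not produced.
With no repressor bound, *lutF* is transcribed.
So LutF is produced and active.
cAMP is absent, so HolG is active.
With repressor HolG bound, *bexV* is not transcribed.
So BexV is not produced.
With repressor LutF bound, *kulW* is not transcribed.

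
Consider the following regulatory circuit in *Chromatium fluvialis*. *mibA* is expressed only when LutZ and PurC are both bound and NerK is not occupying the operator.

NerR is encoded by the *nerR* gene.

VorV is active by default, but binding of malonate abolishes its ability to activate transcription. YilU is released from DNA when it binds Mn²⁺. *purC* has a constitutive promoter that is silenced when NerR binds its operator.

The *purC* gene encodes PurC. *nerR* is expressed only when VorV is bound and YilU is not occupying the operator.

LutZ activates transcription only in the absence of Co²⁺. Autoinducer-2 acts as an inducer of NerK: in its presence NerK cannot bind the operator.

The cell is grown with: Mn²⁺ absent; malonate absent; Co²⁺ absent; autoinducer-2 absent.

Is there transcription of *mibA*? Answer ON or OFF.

OFF

Autoinducer-2 is absent, so NerK is active.
Co²⁺ is absent, so LutZ is active.
Malonate is absent, so VorV is active.
Mn²⁺ is absent, so YilU is active.
With repressor YilU bound, *nerR* is not transcribed.
So NerR is not produced.
With no repressor bound, *purC* is transcribed.
So PurC is produced and active.
With repressor NerK bound, *mibA* is not transcribed.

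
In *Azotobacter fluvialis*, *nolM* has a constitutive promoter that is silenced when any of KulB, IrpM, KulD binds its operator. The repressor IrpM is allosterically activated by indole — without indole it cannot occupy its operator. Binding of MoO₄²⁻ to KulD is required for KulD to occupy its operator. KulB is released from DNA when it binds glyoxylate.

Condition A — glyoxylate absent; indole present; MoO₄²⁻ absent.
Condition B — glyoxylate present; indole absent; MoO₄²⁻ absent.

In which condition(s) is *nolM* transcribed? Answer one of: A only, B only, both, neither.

B only

Condition A:
Glyoxylate is absent, so KulB is active.
Indole is present, so IrpM is active.
MoO₄²⁻ is absent, so KulD is inactive.
With repressor KulB bound, *nolM* is not transcribed.
→ *nolM* is OFF in A.
Condition B:
Glyoxylate is present, so KulB is inactive.
Indole is absent, so IrpM is inactive.
MoO₄²⁻ is absent, so KulD is inactive.
With no repressor bound, *nolM* is transcribed.
→ *nolM* is ON in B.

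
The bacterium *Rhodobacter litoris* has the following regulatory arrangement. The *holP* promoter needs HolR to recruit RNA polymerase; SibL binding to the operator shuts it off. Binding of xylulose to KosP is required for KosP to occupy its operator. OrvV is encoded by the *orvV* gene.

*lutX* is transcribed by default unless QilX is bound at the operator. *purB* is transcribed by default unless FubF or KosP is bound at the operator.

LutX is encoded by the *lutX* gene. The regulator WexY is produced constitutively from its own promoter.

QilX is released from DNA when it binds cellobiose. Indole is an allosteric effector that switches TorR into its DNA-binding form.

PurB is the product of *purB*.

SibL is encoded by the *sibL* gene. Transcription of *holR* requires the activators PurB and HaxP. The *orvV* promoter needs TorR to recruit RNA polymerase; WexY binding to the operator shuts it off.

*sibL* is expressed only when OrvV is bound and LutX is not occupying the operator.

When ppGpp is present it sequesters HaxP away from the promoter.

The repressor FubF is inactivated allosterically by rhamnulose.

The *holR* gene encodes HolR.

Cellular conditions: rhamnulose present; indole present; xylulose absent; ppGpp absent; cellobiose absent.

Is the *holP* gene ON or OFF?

ON

Rhamnulose is present, so FubF is inactive.
Xylulose is absent, so KosP is inactive.
With no repressor bound, *purB* is transcribed.
So PurB is produced and active.
ppGpp is absent, so HaxP is active.
No repressor is bound and PurB and HaxP are active, so *holR* is transcribed.
So HolR is produced and active.
Cellobiose is absent, so QilX is active.
With repressor QilX bound, *lutX* is not transcribed.
So LutX is not produced.
WexY is produced constitutively and is active.
Indole is present, so TorR is active.
With repressor WexY bound, *orvV* is not transcribed.
So OrvV is not produced.
Required activator OrvV is absent, so *sibL* is not transcribed.
So SibL is not produced.
No repressor is bound and HolR is active, so *holP* is transcribed.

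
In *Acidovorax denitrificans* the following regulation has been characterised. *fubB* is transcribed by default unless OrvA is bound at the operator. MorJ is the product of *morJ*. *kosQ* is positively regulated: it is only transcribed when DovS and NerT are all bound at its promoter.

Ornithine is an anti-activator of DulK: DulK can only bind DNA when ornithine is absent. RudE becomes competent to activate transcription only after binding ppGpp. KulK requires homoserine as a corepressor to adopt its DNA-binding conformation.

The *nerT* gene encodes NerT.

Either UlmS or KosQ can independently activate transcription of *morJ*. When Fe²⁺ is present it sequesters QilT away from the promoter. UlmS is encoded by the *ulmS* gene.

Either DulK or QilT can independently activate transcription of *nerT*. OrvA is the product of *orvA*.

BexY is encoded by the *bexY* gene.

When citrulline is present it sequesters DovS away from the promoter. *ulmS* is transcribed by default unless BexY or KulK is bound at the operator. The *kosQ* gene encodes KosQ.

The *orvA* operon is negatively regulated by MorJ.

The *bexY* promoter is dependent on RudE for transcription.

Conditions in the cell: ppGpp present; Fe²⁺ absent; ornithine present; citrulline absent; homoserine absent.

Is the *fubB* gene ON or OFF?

ppGpp is present, so RudE is active.
No repressor is bound and RudE is active, so *bexY* is transcribed.
So BexY is produced and active.
Homoserine is absent, so KulK is inactive.
With repressor BexY bound, *ulmS* is not transcribed.
So UlmS is not produced.
Citrulline is absent, so DovS is active.
Ornithine is present, so DulK is inactive.
Fe²⁺ is absent, so QilT is active.
Activator QilT is present, so *nerT* is transcribed.
So NerT is produced and active.
No repressor is bound and DovS and NerT are active, so *kosQ* is transcribed.
So KosQ is produced and active.
Activator KosQ is present, so *morJ* is transcribed.
So MorJ is produced and active.
With repressor MorJ bound, *orvA* is not transcribed.
So OrvA is not produced.
With no repressor bound, *fubB* is transcribed.

ON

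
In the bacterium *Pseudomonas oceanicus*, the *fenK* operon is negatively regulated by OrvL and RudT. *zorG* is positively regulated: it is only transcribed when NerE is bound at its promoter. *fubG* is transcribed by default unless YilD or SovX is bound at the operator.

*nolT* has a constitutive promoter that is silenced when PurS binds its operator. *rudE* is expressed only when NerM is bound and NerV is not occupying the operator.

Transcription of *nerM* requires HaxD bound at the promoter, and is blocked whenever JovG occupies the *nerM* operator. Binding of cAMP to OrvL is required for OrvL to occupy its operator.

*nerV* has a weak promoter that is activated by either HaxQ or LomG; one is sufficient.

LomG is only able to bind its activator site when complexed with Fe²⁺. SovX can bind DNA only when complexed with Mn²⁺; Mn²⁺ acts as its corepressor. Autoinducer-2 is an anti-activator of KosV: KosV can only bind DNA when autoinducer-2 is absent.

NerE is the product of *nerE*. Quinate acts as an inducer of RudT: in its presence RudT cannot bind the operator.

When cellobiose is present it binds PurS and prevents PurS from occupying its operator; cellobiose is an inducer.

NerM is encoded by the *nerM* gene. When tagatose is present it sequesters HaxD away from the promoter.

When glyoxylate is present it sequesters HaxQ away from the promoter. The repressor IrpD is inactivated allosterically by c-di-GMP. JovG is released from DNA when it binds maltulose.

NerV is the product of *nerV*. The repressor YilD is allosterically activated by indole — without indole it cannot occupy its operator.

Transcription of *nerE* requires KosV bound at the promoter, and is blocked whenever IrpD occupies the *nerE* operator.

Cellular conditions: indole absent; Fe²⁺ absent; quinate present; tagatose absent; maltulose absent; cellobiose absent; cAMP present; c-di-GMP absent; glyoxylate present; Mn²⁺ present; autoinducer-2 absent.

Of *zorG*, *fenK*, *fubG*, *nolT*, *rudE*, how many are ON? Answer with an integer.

c-di-GMP is absent, so IrpD is active.
Autoinducer-2 is absent, so KosV is active.
With repressor IrpD bound, *nerE* is not transcribed.
So NerE is not produced.
Required activator NerE is absent, so *zorG* is not transcribed.
→ *zorG* is OFF.
cAMP is present, so OrvL is active.
Quinate is present, so RudT is inactive.
With repressor OrvL bound, *fenK* is not transcribed.
→ *fenK* is OFF.
Indole is absent, so YilD is inactive.
Mn²⁺ is present, so SovX is active.
With repressor SovX bound, *fubG* is not transcribed.
→ *fubG* is OFF.
Cellobiose is absent, so PurS is active.
With repressor PurS bound, *nolT* is not transcribed.
→ *nolT* is OFF.
Tagatose is absent, so HaxD is active.
Maltulose is absent, so JovG is active.
With repressor JovG bound, *nerM* is not transcribed.
So NerM is not produced.
Glyoxylate is present, so HaxQ is inactive.
Fe²⁺ is absent, so LomG is inactive.
No activator is available at the *nerV* promoter, so *nerV* is not transcribed.
So NerV is not produced.
Required activator NerM is absent, so *rudE* is not transcribed.
→ *rudE* is OFF.
0 of the 5 genes are transcribed.

0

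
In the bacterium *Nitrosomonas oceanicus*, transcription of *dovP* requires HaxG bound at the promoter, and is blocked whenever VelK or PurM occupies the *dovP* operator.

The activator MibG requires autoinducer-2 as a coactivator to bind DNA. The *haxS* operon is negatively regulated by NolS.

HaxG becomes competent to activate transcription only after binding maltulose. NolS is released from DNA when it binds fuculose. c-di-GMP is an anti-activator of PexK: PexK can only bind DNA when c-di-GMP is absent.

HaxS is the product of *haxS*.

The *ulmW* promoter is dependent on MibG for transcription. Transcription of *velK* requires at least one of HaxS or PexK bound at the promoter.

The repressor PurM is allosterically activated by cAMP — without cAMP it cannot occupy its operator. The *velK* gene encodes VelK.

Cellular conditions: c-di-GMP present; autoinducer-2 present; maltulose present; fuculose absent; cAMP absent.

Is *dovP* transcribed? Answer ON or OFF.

ON

Maltulose is present, so HaxG is active.
Fuculose is absent, so NolS is active.
With repressor NolS bound, *haxS* is not transcribed.
So HaxS is not produced.
c-di-GMP is present, so PexK is inactive.
No activator is available at the *velK* promoter, so *velK* is not transcribed.
So VelK is not produced.
cAMP is absent, so PurM is inactive.
No repressor is bound and HaxG is active, so *dovP* is transcribed.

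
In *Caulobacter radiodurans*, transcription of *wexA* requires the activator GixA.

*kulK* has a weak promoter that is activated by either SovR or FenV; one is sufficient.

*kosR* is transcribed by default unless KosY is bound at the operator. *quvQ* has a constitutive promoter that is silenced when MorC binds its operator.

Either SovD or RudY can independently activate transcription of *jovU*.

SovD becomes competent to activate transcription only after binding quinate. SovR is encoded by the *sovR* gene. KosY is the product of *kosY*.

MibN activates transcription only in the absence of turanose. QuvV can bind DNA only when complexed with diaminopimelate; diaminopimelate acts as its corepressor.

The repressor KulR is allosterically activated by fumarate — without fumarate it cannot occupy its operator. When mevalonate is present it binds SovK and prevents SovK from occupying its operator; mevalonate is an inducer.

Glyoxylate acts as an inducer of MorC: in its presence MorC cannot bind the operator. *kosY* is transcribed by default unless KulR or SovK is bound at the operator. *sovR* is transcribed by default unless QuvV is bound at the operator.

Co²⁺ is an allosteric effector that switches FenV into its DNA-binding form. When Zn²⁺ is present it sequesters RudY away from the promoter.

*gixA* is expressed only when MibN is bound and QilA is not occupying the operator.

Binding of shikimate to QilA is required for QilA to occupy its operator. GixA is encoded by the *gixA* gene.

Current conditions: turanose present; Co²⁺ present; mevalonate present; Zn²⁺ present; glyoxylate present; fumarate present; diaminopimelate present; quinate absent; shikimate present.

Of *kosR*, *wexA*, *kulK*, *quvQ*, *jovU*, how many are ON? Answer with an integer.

Fumarate is present, so KulR is active.
Mevalonate is present, so SovK is inactive.
With repressor KulR bound, *kosY* is not transcribed.
So KosY is not produced.
With no repressor bound, *kosR* is transcribed.
→ *kosR* is ON.
Turanose is present, so MibN is inactive.
Shikimate is present, so QilA is active.
With repressor QilA bound, *gixA* is not transcribed.
So GixA is not produced.
Required activator GixA is absent, so *wexA* is not transcribed.
→ *wexA* is OFF.
Diaminopimelate is present, so QuvV is active.
With repressor QuvV bound, *sovR* is not transcribed.
So SovR is not produced.
Co²⁺ is present, so FenV is active.
Activator FenV is present, so *kulK* is transcribed.
→ *kulK* is ON.
Glyoxylate is present, so MorC is inactive.
With no repressor bound, *quvQ* is transcribed.
→ *quvQ* is ON.
Quinate is absent, so SovD is inactive.
Zn²⁺ is present, so RudY is inactive.
No activator is available at the *jovU* promoter, so *jovU* is not transcribed.
→ *jovU* is OFF.
3 of the 5 genes are transcribed.

3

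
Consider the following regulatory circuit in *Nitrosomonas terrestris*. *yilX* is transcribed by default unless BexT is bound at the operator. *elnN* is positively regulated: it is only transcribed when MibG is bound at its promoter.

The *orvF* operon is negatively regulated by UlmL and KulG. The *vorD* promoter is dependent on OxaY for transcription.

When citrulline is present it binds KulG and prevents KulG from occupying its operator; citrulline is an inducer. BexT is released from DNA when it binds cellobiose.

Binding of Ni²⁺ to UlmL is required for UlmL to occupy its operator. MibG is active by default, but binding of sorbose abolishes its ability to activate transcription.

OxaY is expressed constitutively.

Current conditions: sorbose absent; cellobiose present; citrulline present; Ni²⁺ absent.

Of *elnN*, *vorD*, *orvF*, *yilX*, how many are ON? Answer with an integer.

4

Sorbose is absent, so MibG is active.
No repressor is bound and MibG is active, so *elnN* is transcribed.
→ *elnN* is ON.
OxaY is produced constitutively and is active.
No repressor is bound and OxaY is active, so *vorD* is transcribed.
→ *vorD* is ON.
Ni²⁺ is absent, so UlmL is inactive.
Citrulline is present, so KulG is inactive.
With no repressor bound, *orvF* is transcribed.
→ *orvF* is ON.
Cellobiose is present, so BexT is inactive.
With no repressor bound, *yilX* is transcribed.
→ *yilX* is ON.
4 of the 4 genes are transcribed.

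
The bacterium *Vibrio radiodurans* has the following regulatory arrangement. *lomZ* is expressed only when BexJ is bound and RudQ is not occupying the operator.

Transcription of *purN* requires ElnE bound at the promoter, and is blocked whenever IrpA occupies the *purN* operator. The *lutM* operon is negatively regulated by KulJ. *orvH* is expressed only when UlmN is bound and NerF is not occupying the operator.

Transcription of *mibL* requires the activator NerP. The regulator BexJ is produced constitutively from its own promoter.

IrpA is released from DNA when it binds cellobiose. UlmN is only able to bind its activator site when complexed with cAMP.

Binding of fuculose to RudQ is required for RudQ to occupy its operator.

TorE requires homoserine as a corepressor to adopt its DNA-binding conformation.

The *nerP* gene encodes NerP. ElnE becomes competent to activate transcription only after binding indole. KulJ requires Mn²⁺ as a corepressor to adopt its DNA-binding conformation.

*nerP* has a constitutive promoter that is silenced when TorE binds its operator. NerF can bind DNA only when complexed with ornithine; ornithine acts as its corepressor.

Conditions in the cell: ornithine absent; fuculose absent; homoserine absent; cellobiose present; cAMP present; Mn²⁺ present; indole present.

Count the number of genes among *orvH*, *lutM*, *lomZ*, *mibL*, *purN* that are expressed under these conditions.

Ornithine is absent, so NerF is inactive.
cAMP is present, so UlmN is active.
No repressor is bound and UlmN is active, so *orvH* is transcribed.
→ *orvH* is ON.
Mn²⁺ is present, so KulJ is active.
With repressor KulJ bound, *lutM* is not transcribed.
→ *lutM* is OFF.
Fuculose is absent, so RudQ is inactive.
BexJ is produced constitutively and is active.
No repressor is bound and BexJ is active, so *lomZ* is transcribed.
→ *lomZ* is ON.
Homoserine is absent, so TorE is inactive.
With no repressor bound, *nerP* is transcribed.
So NerP is produced and active.
No repressor is bound and NerP is active, so *mibL* is transcribed.
→ *mibL* is ON.
Indole is present, so ElnE is active.
Cellobiose is present, so IrpA is inactive.
No repressor is bound and ElnE is active, so *purN* is transcribed.
→ *purN* is ON.
4 of the 5 genes are transcribed.

4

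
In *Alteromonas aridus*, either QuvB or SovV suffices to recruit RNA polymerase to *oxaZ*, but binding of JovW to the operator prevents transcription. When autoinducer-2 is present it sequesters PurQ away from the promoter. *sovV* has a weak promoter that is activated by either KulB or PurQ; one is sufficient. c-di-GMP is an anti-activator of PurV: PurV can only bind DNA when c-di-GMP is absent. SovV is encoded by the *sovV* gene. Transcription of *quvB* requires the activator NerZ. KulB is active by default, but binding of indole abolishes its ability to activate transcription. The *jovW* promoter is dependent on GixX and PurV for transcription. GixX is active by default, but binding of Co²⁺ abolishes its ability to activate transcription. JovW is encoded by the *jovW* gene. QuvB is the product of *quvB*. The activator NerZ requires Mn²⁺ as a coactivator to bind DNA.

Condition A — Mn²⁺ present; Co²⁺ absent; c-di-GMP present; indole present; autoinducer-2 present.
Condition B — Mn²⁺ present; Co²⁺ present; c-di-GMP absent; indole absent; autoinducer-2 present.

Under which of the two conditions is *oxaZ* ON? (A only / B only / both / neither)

both

Condition A:
Mn²⁺ is present, so NerZ is active.
No repressor is bound and NerZ is active, so *quvB* is transcribed.
So QuvB is produced and active.
Co²⁺ is absent, so GixX is active.
c-di-GMP is present, so PurV is inactive.
Required activator PurV is absent, so *jovW* is not transcribed.
So JovW is not produced.
Indole is present, so KulB is inactive.
Autoinducer-2 is present, so PurQ is inactive.
No activator is available at the *sovV* promoter, so *sovV* is not transcribed.
So SovV is not produced.
Activator QuvB is present, so *oxaZ* is transcribed.
→ *oxaZ* is ON in A.
Condition B:
Mn²⁺ is present, so NerZ is active.
No repressor is bound and NerZ is active, so *quvB* is transcribed.
So QuvB is produced and active.
Co²⁺ is present, so GixX is inactive.
c-di-GMP is absent, so PurV is active.
Required activator GixX is absent, so *jovW* is not transcribed.
So JovW is not produced.
Indole is absent, so KulB is active.
Autoinducer-2 is present, so PurQ is inactive.
Activator KulB is present, so *sovV* is transcribed.
So SovV is produced and active.
Activator QuvB is present, so *oxaZ* is transcribed.
→ *oxaZ* is ON in B.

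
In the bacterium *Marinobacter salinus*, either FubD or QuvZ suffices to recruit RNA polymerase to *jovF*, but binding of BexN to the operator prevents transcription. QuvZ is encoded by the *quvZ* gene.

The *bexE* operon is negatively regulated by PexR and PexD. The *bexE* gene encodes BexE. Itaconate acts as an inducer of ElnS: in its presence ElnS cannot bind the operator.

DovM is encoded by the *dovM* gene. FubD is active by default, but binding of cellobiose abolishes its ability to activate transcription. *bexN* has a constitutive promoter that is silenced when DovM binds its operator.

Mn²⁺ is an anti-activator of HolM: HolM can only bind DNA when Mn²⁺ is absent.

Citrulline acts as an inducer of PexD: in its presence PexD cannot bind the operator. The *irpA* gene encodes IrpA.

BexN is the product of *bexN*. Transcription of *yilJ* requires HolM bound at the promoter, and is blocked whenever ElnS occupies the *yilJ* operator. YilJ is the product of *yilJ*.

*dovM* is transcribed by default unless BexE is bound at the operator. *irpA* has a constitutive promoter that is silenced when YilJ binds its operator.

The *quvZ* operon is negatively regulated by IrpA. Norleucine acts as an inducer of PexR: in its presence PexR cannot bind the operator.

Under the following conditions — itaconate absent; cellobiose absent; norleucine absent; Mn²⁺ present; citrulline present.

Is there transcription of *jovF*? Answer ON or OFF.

ON

Cellobiose is absent, so FubD is active.
Norleucine is absent, so PexR is active.
Citrulline is present, so PexD is inactive.
With repressor PexR bound, *bexE* is not transcribed.
So BexE is not produced.
With no repressor bound, *dovM* is transcribed.
So DovM is produced and active.
With repressor DovM bound, *bexN* is not transcribed.
So BexN is not produced.
Itaconate is absent, so ElnS is active.
Mn²⁺ is present, so HolM is inactive.
With repressor ElnS bound, *yilJ* is not transcribed.
So YilJ is not produced.
With no repressor bound, *irpA* is transcribed.
So IrpA is produced and active.
With repressor IrpA bound, *quvZ* is not transcribed.
So QuvZ is not produced.
Activator FubD is present, so *jovF* is transcribed.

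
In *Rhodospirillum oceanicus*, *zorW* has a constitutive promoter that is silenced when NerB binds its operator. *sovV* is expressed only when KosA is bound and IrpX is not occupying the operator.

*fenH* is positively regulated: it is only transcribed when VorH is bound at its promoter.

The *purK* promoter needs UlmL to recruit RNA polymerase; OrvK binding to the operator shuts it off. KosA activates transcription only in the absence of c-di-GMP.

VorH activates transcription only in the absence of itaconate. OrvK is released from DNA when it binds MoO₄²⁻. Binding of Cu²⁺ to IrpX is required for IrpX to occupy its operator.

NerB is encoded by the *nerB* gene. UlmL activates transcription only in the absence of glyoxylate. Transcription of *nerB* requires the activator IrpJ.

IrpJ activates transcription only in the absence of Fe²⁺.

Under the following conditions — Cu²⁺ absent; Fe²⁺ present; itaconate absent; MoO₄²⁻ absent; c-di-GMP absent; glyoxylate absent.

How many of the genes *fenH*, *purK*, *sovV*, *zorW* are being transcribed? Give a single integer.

3

Itaconate is absent, so VorH is active.
No repressor is bound and VorH is active, so *fenH* is transcribed.
→ *fenH* is ON.
Glyoxylate is absent, so UlmL is active.
MoO₄²⁻ is absent, so OrvK is active.
With repressor OrvK bound, *purK* is not transcribed.
→ *purK* is OFF.
c-di-GMP is absent, so KosA is active.
Cu²⁺ is absent, so IrpX is inactive.
No repressor is bound and KosA is active, so *sovV* is transcribed.
→ *sovV* is ON.
Fe²⁺ is present, so IrpJ is inactive.
Required activator IrpJ is absent, so *nerB* is not transcribed.
So NerB is not produced.
With no repressor bound, *zorW* is transcribed.
→ *zorW* is ON.
3 of the 4 genes are transcribed.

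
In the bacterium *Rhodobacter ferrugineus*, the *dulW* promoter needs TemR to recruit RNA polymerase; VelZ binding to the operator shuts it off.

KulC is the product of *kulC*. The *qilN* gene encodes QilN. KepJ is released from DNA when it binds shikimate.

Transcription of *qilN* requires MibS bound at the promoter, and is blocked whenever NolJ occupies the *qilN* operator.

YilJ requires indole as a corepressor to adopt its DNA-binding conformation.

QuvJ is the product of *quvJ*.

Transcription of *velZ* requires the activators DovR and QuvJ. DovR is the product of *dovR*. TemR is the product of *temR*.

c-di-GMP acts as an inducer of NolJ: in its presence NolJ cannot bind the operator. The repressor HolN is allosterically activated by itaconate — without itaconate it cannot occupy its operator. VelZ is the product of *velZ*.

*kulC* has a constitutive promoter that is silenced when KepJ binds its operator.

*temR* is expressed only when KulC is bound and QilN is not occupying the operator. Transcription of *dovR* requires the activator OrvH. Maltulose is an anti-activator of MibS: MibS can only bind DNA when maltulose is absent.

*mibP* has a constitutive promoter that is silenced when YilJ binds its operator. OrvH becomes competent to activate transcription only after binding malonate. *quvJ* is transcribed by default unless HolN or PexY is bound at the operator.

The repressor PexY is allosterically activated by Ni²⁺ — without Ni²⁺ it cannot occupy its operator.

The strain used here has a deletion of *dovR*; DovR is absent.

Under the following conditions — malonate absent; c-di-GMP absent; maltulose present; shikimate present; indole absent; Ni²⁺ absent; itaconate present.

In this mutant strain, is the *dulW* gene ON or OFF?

Shikimate is present, so KepJ is inactive.
With no repressor bound, *kulC* is transcribed.
So KulC is produced and active.
c-di-GMP is absent, so NolJ is active.
Maltulose is present, so MibS is inactive.
With repressor NolJ bound, *qilN* is not transcribed.
So QilN is not produced.
No repressor is bound and KulC is active, so *temR* is transcribed.
So TemR is produced and active.
DovR is non-functional in this strain, so it has no effect.
Itaconate is present, so HolN is active.
Ni²⁺ is absent, so PexY is inactive.
With repressor HolN bound, *quvJ* is not transcribed.
So QuvJ is not produced.
Required activator DovR is absent, so *velZ* is not transcribed.
So VelZ is not produced.
No repressor is bound and TemR is active, so *dulW* is transcribed.

ON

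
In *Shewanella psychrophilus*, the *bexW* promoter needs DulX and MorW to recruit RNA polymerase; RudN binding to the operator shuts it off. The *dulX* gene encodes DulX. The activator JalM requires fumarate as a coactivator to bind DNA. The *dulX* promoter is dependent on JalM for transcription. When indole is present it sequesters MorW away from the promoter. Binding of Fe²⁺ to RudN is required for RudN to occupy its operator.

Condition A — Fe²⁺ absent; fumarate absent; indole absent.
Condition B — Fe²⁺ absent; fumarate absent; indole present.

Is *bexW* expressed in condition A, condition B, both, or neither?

Condition A:
Fe²⁺ is absent, so RudN is inactive.
Fumarate is absent, so JalM is inactive.
Required activator JalM is absent, so *dulX* is not transcribed.
So DulX is not produced.
Indole is absent, so MorW is active.
Required activator DulX is absent, so *bexW* is not transcribed.
→ *bexW* is OFF in A.
Condition B:
Fe²⁺ is absent, so RudN is inactive.
Fumarate is absent, so JalM is inactive.
Required activator JalM is absent, so *dulX* is not transcribed.
So DulX is not produced.
Indole is present, so MorW is inactive.
Required activator DulX is absent, so *bexW* is not transcribed.
→ *bexW* is OFF in B.

neither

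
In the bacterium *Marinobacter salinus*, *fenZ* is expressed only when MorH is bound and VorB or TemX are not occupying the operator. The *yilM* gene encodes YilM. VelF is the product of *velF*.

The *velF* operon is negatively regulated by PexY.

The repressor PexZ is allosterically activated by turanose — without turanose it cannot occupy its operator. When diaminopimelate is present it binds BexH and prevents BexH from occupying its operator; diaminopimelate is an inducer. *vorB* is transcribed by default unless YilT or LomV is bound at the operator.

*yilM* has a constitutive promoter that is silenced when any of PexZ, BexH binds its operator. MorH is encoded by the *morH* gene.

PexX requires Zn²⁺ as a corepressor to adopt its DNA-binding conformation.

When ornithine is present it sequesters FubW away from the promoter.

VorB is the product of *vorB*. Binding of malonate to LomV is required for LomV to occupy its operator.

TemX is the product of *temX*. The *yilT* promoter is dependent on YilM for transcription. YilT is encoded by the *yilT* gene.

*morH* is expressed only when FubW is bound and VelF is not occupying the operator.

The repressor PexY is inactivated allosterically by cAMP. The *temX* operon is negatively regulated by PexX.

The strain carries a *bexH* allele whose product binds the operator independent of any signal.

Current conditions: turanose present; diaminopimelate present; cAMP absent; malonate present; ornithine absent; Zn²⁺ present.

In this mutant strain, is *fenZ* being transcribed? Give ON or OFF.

ON

Turanose is present, so PexZ is active.
BexH is constitutively active in this strain.
With repressor PexZ bound, *yilM* is not transcribed.
So YilM is not produced.
Required activator YilM is absent, so *yilT* is not transcribed.
So YilT is not produced.
Malonate is present, so LomV is active.
With repressor LomV bound, *vorB* is not transcribed.
So VorB is not produced.
Zn²⁺ is present, so PexX is active.
With repressor PexX bound, *temX* is not transcribed.
So TemX is not produced.
Ornithine is absent, so FubW is active.
cAMP is absent, so PexY is active.
With repressor PexY bound, *velF* is not transcribed.
So VelF is not produced.
No repressor is bound and FubW is active, so *morH* is transcribed.
So MorH is produced and active.
No repressor is bound and MorH is active, so *fenZ* is transcribed.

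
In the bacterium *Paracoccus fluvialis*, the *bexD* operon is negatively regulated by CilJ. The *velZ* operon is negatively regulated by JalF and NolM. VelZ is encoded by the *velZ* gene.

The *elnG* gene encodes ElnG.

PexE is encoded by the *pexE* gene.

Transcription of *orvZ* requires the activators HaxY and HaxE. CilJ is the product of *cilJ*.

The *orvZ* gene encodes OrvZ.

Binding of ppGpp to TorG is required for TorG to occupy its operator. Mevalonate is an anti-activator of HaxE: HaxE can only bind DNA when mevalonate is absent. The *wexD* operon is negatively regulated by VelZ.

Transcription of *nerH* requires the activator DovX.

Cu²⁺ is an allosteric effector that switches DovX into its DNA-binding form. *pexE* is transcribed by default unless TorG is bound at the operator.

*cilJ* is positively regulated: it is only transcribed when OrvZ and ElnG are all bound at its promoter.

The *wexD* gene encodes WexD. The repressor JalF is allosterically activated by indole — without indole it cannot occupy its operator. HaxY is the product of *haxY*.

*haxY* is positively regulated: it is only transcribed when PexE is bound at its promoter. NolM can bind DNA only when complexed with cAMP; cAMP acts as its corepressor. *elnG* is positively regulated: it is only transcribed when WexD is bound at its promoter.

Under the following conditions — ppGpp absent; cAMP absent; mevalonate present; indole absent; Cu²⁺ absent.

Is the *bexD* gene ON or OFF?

ON

ppGpp is absent, so TorG is inactive.
With no repressor bound, *pexE* is transcribed.
So PexE is produced and active.
No repressor is bound and PexE is active, so *haxY* is transcribed.
So HaxY is produced and active.
Mevalonate is present, so HaxE is inactive.
Required activator HaxE is absent, so *orvZ* is not transcribed.
So OrvZ is not produced.
Indole is absent, so JalF is inactive.
cAMP is absent, so NolM is inactive.
With no repressor bound, *velZ* is transcribed.
So VelZ is produced and active.
With repressor VelZ bound, *wexD* is not transcribed.
So WexD is not produced.
Required activator WexD is absent, so *elnG* is not transcribed.
So ElnG is not produced.
Required activator OrvZ is absent, so *cilJ* is not transcribed.
So CilJ is not produced.
With no repressor bound, *bexD* is transcribed.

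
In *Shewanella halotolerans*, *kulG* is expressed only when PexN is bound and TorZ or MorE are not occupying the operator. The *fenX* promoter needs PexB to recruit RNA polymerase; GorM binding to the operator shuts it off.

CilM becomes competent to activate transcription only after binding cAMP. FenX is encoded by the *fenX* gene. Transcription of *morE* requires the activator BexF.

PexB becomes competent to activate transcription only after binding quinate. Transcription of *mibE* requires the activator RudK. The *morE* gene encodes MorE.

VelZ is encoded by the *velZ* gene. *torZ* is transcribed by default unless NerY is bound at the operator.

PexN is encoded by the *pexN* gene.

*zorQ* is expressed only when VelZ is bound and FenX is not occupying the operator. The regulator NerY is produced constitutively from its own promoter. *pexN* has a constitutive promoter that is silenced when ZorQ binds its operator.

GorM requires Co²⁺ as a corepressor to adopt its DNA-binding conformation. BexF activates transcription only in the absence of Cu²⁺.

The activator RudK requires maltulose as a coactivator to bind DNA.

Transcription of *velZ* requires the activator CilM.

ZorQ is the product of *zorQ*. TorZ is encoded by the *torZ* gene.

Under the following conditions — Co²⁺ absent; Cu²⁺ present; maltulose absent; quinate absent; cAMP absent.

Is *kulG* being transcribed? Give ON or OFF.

ON

cAMP is absent, so CilM is inactive.
Required activator CilM is absent, so *velZ* is not transcribed.
So VelZ is not produced.
Co²⁺ is absent, so GorM is inactive.
Quinate is absent, so PexB is inactive.
Required activator PexB is absent, so *fenX* is not transcribed.
So FenX is not produced.
Required activator VelZ is absent, so *zorQ* is not transcribed.
So ZorQ is not produced.
With no repressor bound, *pexN* is transcribed.
So PexN is produced and active.
NerY is produced constitutively and is active.
With repressor NerY bound, *torZ* is not transcribed.
So TorZ is not produced.
Cu²⁺ is present, so BexF is inactive.
Required activator BexF is absent, so *morE* is not transcribed.
So MorE is not produced.
No repressor is bound and PexN is active, so *kulG* is transcribed.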